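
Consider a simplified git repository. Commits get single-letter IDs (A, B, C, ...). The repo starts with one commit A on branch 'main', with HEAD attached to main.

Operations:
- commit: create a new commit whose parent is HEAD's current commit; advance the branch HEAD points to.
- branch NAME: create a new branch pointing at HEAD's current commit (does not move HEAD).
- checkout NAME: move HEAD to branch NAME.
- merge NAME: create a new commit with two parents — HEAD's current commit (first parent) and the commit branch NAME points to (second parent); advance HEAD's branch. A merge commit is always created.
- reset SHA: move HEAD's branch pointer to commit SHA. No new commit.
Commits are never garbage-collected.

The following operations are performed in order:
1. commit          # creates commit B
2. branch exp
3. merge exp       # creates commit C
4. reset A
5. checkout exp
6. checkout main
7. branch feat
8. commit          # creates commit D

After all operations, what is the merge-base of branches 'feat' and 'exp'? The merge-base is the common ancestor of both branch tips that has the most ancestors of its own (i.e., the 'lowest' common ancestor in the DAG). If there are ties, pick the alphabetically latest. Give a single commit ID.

Answer: A

Derivation:
After op 1 (commit): HEAD=main@B [main=B]
After op 2 (branch): HEAD=main@B [exp=B main=B]
After op 3 (merge): HEAD=main@C [exp=B main=C]
After op 4 (reset): HEAD=main@A [exp=B main=A]
After op 5 (checkout): HEAD=exp@B [exp=B main=A]
After op 6 (checkout): HEAD=main@A [exp=B main=A]
After op 7 (branch): HEAD=main@A [exp=B feat=A main=A]
After op 8 (commit): HEAD=main@D [exp=B feat=A main=D]
ancestors(feat=A): ['A']
ancestors(exp=B): ['A', 'B']
common: ['A']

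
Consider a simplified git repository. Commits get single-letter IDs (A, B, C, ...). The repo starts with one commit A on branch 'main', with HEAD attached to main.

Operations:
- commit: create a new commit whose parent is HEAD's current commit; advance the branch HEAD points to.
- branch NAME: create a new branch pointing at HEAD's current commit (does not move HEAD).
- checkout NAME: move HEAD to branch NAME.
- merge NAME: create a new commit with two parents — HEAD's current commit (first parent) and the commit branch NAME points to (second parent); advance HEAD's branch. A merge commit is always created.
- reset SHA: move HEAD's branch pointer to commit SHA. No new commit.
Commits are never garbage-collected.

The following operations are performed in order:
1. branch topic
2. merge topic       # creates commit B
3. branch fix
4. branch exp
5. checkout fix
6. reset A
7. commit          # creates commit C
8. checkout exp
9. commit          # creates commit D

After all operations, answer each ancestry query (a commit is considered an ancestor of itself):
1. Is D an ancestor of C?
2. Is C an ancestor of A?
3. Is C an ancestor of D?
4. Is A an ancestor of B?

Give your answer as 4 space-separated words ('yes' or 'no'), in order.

Answer: no no no yes

Derivation:
After op 1 (branch): HEAD=main@A [main=A topic=A]
After op 2 (merge): HEAD=main@B [main=B topic=A]
After op 3 (branch): HEAD=main@B [fix=B main=B topic=A]
After op 4 (branch): HEAD=main@B [exp=B fix=B main=B topic=A]
After op 5 (checkout): HEAD=fix@B [exp=B fix=B main=B topic=A]
After op 6 (reset): HEAD=fix@A [exp=B fix=A main=B topic=A]
After op 7 (commit): HEAD=fix@C [exp=B fix=C main=B topic=A]
After op 8 (checkout): HEAD=exp@B [exp=B fix=C main=B topic=A]
After op 9 (commit): HEAD=exp@D [exp=D fix=C main=B topic=A]
ancestors(C) = {A,C}; D in? no
ancestors(A) = {A}; C in? no
ancestors(D) = {A,B,D}; C in? no
ancestors(B) = {A,B}; A in? yes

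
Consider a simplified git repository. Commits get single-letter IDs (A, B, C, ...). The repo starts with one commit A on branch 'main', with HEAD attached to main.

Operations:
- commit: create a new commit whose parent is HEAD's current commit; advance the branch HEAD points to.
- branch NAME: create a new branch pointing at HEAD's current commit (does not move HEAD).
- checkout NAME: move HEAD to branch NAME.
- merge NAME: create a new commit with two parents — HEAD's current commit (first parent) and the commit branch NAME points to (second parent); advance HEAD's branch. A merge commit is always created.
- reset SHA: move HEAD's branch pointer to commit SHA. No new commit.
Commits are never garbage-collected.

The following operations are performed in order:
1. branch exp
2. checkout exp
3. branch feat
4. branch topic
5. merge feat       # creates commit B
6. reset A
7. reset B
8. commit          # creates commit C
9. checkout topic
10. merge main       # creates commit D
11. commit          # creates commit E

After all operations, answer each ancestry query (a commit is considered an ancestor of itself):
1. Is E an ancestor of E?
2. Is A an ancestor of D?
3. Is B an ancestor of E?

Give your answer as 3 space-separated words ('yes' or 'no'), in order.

Answer: yes yes no

Derivation:
After op 1 (branch): HEAD=main@A [exp=A main=A]
After op 2 (checkout): HEAD=exp@A [exp=A main=A]
After op 3 (branch): HEAD=exp@A [exp=A feat=A main=A]
After op 4 (branch): HEAD=exp@A [exp=A feat=A main=A topic=A]
After op 5 (merge): HEAD=exp@B [exp=B feat=A main=A topic=A]
After op 6 (reset): HEAD=exp@A [exp=A feat=A main=A topic=A]
After op 7 (reset): HEAD=exp@B [exp=B feat=A main=A topic=A]
After op 8 (commit): HEAD=exp@C [exp=C feat=A main=A topic=A]
After op 9 (checkout): HEAD=topic@A [exp=C feat=A main=A topic=A]
After op 10 (merge): HEAD=topic@D [exp=C feat=A main=A topic=D]
After op 11 (commit): HEAD=topic@E [exp=C feat=A main=A topic=E]
ancestors(E) = {A,D,E}; E in? yes
ancestors(D) = {A,D}; A in? yes
ancestors(E) = {A,D,E}; B in? no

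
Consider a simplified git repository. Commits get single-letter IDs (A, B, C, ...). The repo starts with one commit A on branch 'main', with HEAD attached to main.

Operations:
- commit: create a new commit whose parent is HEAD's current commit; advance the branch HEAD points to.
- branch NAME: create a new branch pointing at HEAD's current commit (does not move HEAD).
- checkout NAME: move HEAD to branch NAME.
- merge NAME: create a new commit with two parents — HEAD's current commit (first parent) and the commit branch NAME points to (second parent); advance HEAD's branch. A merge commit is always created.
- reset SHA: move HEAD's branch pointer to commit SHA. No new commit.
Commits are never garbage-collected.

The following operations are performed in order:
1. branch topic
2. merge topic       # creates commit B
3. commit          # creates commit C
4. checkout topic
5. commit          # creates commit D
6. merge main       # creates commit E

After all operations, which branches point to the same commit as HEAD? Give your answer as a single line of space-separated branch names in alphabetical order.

After op 1 (branch): HEAD=main@A [main=A topic=A]
After op 2 (merge): HEAD=main@B [main=B topic=A]
After op 3 (commit): HEAD=main@C [main=C topic=A]
After op 4 (checkout): HEAD=topic@A [main=C topic=A]
After op 5 (commit): HEAD=topic@D [main=C topic=D]
After op 6 (merge): HEAD=topic@E [main=C topic=E]

Answer: topic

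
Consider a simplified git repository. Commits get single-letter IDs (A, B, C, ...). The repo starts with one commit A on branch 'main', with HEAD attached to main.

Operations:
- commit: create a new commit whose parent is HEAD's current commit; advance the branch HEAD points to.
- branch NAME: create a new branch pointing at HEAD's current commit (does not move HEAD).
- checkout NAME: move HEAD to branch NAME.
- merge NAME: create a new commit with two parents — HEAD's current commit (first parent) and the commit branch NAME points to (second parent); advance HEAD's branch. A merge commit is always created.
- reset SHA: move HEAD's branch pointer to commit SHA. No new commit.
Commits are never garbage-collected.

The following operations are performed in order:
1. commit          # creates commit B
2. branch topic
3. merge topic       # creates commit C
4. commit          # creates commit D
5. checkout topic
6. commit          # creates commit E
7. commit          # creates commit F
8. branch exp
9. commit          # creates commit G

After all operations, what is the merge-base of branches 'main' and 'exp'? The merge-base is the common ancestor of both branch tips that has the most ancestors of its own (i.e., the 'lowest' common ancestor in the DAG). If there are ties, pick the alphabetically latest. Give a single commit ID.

Answer: B

Derivation:
After op 1 (commit): HEAD=main@B [main=B]
After op 2 (branch): HEAD=main@B [main=B topic=B]
After op 3 (merge): HEAD=main@C [main=C topic=B]
After op 4 (commit): HEAD=main@D [main=D topic=B]
After op 5 (checkout): HEAD=topic@B [main=D topic=B]
After op 6 (commit): HEAD=topic@E [main=D topic=E]
After op 7 (commit): HEAD=topic@F [main=D topic=F]
After op 8 (branch): HEAD=topic@F [exp=F main=D topic=F]
After op 9 (commit): HEAD=topic@G [exp=F main=D topic=G]
ancestors(main=D): ['A', 'B', 'C', 'D']
ancestors(exp=F): ['A', 'B', 'E', 'F']
common: ['A', 'B']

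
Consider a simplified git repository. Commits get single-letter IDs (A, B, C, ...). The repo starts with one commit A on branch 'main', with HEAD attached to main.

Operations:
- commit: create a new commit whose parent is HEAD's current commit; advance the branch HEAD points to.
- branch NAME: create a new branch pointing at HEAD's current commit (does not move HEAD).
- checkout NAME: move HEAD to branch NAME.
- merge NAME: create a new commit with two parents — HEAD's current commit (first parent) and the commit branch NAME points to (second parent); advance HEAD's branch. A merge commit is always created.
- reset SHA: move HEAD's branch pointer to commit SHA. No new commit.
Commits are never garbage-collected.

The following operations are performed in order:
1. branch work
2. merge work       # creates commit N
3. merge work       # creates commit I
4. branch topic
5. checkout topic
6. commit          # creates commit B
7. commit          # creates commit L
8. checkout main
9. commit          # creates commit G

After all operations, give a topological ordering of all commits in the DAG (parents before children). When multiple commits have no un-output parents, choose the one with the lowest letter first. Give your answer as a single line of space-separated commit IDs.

Answer: A N I B G L

Derivation:
After op 1 (branch): HEAD=main@A [main=A work=A]
After op 2 (merge): HEAD=main@N [main=N work=A]
After op 3 (merge): HEAD=main@I [main=I work=A]
After op 4 (branch): HEAD=main@I [main=I topic=I work=A]
After op 5 (checkout): HEAD=topic@I [main=I topic=I work=A]
After op 6 (commit): HEAD=topic@B [main=I topic=B work=A]
After op 7 (commit): HEAD=topic@L [main=I topic=L work=A]
After op 8 (checkout): HEAD=main@I [main=I topic=L work=A]
After op 9 (commit): HEAD=main@G [main=G topic=L work=A]
commit A: parents=[]
commit B: parents=['I']
commit G: parents=['I']
commit I: parents=['N', 'A']
commit L: parents=['B']
commit N: parents=['A', 'A']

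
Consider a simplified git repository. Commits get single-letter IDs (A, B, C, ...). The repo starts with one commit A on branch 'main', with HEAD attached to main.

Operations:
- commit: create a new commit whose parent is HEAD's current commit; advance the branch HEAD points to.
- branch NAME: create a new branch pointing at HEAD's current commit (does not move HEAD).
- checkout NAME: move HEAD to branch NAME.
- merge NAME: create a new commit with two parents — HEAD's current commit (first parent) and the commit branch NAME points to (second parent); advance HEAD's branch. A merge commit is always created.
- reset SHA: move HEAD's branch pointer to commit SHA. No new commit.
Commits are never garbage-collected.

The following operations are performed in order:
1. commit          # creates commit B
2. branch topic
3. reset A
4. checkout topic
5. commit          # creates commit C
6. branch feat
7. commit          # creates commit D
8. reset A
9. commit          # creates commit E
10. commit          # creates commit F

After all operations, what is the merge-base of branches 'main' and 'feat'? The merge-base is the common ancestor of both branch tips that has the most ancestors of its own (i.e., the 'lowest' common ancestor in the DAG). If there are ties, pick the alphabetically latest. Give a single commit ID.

Answer: A

Derivation:
After op 1 (commit): HEAD=main@B [main=B]
After op 2 (branch): HEAD=main@B [main=B topic=B]
After op 3 (reset): HEAD=main@A [main=A topic=B]
After op 4 (checkout): HEAD=topic@B [main=A topic=B]
After op 5 (commit): HEAD=topic@C [main=A topic=C]
After op 6 (branch): HEAD=topic@C [feat=C main=A topic=C]
After op 7 (commit): HEAD=topic@D [feat=C main=A topic=D]
After op 8 (reset): HEAD=topic@A [feat=C main=A topic=A]
After op 9 (commit): HEAD=topic@E [feat=C main=A topic=E]
After op 10 (commit): HEAD=topic@F [feat=C main=A topic=F]
ancestors(main=A): ['A']
ancestors(feat=C): ['A', 'B', 'C']
common: ['A']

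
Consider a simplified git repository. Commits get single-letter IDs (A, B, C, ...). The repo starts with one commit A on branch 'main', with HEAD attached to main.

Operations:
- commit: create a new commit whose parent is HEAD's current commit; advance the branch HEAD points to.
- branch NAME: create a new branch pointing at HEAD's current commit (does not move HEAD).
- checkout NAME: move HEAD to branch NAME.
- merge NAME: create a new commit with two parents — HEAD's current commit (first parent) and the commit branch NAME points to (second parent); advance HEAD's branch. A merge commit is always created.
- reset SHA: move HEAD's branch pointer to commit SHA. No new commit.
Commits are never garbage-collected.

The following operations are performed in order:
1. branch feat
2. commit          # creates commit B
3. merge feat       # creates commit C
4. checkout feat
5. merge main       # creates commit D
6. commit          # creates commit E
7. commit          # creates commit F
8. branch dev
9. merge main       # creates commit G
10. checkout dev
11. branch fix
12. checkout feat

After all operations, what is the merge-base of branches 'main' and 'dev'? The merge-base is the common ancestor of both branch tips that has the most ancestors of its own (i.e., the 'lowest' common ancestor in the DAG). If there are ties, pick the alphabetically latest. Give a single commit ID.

After op 1 (branch): HEAD=main@A [feat=A main=A]
After op 2 (commit): HEAD=main@B [feat=A main=B]
After op 3 (merge): HEAD=main@C [feat=A main=C]
After op 4 (checkout): HEAD=feat@A [feat=A main=C]
After op 5 (merge): HEAD=feat@D [feat=D main=C]
After op 6 (commit): HEAD=feat@E [feat=E main=C]
After op 7 (commit): HEAD=feat@F [feat=F main=C]
After op 8 (branch): HEAD=feat@F [dev=F feat=F main=C]
After op 9 (merge): HEAD=feat@G [dev=F feat=G main=C]
After op 10 (checkout): HEAD=dev@F [dev=F feat=G main=C]
After op 11 (branch): HEAD=dev@F [dev=F feat=G fix=F main=C]
After op 12 (checkout): HEAD=feat@G [dev=F feat=G fix=F main=C]
ancestors(main=C): ['A', 'B', 'C']
ancestors(dev=F): ['A', 'B', 'C', 'D', 'E', 'F']
common: ['A', 'B', 'C']

Answer: C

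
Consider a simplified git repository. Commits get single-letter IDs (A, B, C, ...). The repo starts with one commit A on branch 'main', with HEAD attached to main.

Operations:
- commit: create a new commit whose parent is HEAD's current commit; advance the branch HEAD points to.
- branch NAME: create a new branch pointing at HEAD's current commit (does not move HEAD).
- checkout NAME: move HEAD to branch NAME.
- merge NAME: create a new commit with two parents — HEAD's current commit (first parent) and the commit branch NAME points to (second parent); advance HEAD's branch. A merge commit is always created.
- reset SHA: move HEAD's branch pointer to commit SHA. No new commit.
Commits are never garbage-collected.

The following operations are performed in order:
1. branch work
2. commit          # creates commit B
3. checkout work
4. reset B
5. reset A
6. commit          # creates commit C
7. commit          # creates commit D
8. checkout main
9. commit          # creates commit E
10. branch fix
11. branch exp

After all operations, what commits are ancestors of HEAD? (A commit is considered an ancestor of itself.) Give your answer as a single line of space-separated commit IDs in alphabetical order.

Answer: A B E

Derivation:
After op 1 (branch): HEAD=main@A [main=A work=A]
After op 2 (commit): HEAD=main@B [main=B work=A]
After op 3 (checkout): HEAD=work@A [main=B work=A]
After op 4 (reset): HEAD=work@B [main=B work=B]
After op 5 (reset): HEAD=work@A [main=B work=A]
After op 6 (commit): HEAD=work@C [main=B work=C]
After op 7 (commit): HEAD=work@D [main=B work=D]
After op 8 (checkout): HEAD=main@B [main=B work=D]
After op 9 (commit): HEAD=main@E [main=E work=D]
After op 10 (branch): HEAD=main@E [fix=E main=E work=D]
After op 11 (branch): HEAD=main@E [exp=E fix=E main=E work=D]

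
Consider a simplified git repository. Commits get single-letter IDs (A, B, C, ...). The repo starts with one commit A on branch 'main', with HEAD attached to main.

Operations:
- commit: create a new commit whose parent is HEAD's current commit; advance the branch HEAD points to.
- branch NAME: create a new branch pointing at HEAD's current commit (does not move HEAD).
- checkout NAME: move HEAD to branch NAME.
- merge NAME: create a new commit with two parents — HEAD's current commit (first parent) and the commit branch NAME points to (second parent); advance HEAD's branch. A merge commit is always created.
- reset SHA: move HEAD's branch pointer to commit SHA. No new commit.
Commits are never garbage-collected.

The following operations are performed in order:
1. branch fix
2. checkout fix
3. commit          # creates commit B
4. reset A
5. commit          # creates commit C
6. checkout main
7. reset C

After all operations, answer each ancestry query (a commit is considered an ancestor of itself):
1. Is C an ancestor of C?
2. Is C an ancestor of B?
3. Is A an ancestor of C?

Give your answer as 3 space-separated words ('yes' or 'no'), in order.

Answer: yes no yes

Derivation:
After op 1 (branch): HEAD=main@A [fix=A main=A]
After op 2 (checkout): HEAD=fix@A [fix=A main=A]
After op 3 (commit): HEAD=fix@B [fix=B main=A]
After op 4 (reset): HEAD=fix@A [fix=A main=A]
After op 5 (commit): HEAD=fix@C [fix=C main=A]
After op 6 (checkout): HEAD=main@A [fix=C main=A]
After op 7 (reset): HEAD=main@C [fix=C main=C]
ancestors(C) = {A,C}; C in? yes
ancestors(B) = {A,B}; C in? no
ancestors(C) = {A,C}; A in? yes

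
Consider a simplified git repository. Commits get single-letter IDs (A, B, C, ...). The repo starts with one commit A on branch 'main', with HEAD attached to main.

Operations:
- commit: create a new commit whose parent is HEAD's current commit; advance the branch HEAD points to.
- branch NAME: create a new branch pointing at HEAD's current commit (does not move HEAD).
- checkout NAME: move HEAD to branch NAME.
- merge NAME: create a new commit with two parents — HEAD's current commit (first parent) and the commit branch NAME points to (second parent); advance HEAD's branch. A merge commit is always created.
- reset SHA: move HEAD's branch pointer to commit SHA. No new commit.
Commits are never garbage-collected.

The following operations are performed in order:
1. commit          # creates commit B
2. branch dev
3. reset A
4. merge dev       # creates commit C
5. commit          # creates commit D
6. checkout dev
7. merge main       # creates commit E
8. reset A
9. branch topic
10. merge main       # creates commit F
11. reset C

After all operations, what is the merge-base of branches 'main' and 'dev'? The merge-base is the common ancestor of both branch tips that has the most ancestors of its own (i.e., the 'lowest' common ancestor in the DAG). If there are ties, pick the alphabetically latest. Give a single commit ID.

After op 1 (commit): HEAD=main@B [main=B]
After op 2 (branch): HEAD=main@B [dev=B main=B]
After op 3 (reset): HEAD=main@A [dev=B main=A]
After op 4 (merge): HEAD=main@C [dev=B main=C]
After op 5 (commit): HEAD=main@D [dev=B main=D]
After op 6 (checkout): HEAD=dev@B [dev=B main=D]
After op 7 (merge): HEAD=dev@E [dev=E main=D]
After op 8 (reset): HEAD=dev@A [dev=A main=D]
After op 9 (branch): HEAD=dev@A [dev=A main=D topic=A]
After op 10 (merge): HEAD=dev@F [dev=F main=D topic=A]
After op 11 (reset): HEAD=dev@C [dev=C main=D topic=A]
ancestors(main=D): ['A', 'B', 'C', 'D']
ancestors(dev=C): ['A', 'B', 'C']
common: ['A', 'B', 'C']

Answer: C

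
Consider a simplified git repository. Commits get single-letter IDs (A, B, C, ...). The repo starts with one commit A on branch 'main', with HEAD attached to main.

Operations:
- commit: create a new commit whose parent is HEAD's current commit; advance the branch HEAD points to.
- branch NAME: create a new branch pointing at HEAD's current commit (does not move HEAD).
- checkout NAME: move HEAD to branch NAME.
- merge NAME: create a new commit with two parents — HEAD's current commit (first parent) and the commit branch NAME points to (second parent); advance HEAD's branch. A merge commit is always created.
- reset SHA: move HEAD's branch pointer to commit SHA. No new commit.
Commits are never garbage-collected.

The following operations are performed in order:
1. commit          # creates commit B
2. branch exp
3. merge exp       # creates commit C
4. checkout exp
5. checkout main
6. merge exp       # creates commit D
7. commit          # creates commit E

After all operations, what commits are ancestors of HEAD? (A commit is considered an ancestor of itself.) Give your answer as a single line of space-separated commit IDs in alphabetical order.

Answer: A B C D E

Derivation:
After op 1 (commit): HEAD=main@B [main=B]
After op 2 (branch): HEAD=main@B [exp=B main=B]
After op 3 (merge): HEAD=main@C [exp=B main=C]
After op 4 (checkout): HEAD=exp@B [exp=B main=C]
After op 5 (checkout): HEAD=main@C [exp=B main=C]
After op 6 (merge): HEAD=main@D [exp=B main=D]
After op 7 (commit): HEAD=main@E [exp=B main=E]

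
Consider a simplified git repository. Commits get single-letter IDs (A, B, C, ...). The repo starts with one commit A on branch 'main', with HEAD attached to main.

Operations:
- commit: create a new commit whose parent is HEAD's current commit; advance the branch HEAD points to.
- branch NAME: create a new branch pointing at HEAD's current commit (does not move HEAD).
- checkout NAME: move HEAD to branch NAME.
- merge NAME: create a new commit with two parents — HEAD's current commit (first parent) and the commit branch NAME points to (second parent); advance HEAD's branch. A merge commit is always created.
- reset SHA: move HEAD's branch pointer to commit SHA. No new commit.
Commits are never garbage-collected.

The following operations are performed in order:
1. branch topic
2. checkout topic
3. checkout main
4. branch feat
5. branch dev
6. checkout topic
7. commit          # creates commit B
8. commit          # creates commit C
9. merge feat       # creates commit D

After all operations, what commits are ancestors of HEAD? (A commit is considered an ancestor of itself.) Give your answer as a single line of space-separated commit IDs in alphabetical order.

After op 1 (branch): HEAD=main@A [main=A topic=A]
After op 2 (checkout): HEAD=topic@A [main=A topic=A]
After op 3 (checkout): HEAD=main@A [main=A topic=A]
After op 4 (branch): HEAD=main@A [feat=A main=A topic=A]
After op 5 (branch): HEAD=main@A [dev=A feat=A main=A topic=A]
After op 6 (checkout): HEAD=topic@A [dev=A feat=A main=A topic=A]
After op 7 (commit): HEAD=topic@B [dev=A feat=A main=A topic=B]
After op 8 (commit): HEAD=topic@C [dev=A feat=A main=A topic=C]
After op 9 (merge): HEAD=topic@D [dev=A feat=A main=A topic=D]

Answer: A B C D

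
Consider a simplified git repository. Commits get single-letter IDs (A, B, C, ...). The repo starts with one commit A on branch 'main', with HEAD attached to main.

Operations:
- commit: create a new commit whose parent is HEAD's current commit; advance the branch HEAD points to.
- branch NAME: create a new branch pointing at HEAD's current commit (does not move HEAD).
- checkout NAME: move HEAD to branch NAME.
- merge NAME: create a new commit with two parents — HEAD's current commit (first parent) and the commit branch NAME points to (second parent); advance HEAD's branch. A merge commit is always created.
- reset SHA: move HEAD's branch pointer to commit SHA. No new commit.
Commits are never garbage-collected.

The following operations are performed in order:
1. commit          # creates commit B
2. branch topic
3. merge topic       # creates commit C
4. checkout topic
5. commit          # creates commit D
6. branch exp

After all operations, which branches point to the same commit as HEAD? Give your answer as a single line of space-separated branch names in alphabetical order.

After op 1 (commit): HEAD=main@B [main=B]
After op 2 (branch): HEAD=main@B [main=B topic=B]
After op 3 (merge): HEAD=main@C [main=C topic=B]
After op 4 (checkout): HEAD=topic@B [main=C topic=B]
After op 5 (commit): HEAD=topic@D [main=C topic=D]
After op 6 (branch): HEAD=topic@D [exp=D main=C topic=D]

Answer: exp topic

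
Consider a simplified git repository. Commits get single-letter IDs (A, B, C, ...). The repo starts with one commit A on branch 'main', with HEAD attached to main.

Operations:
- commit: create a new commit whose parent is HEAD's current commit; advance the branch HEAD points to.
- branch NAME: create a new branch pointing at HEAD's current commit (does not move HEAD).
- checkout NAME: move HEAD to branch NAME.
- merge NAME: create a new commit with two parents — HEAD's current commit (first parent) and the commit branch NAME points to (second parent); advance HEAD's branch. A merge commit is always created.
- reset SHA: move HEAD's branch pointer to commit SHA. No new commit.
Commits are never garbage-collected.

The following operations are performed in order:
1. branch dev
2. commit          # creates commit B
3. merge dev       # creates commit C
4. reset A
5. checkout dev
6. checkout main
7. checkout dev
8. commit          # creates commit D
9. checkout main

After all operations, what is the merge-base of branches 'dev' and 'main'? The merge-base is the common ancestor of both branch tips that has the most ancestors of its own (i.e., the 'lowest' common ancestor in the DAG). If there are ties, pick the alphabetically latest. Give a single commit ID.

After op 1 (branch): HEAD=main@A [dev=A main=A]
After op 2 (commit): HEAD=main@B [dev=A main=B]
After op 3 (merge): HEAD=main@C [dev=A main=C]
After op 4 (reset): HEAD=main@A [dev=A main=A]
After op 5 (checkout): HEAD=dev@A [dev=A main=A]
After op 6 (checkout): HEAD=main@A [dev=A main=A]
After op 7 (checkout): HEAD=dev@A [dev=A main=A]
After op 8 (commit): HEAD=dev@D [dev=D main=A]
After op 9 (checkout): HEAD=main@A [dev=D main=A]
ancestors(dev=D): ['A', 'D']
ancestors(main=A): ['A']
common: ['A']

Answer: A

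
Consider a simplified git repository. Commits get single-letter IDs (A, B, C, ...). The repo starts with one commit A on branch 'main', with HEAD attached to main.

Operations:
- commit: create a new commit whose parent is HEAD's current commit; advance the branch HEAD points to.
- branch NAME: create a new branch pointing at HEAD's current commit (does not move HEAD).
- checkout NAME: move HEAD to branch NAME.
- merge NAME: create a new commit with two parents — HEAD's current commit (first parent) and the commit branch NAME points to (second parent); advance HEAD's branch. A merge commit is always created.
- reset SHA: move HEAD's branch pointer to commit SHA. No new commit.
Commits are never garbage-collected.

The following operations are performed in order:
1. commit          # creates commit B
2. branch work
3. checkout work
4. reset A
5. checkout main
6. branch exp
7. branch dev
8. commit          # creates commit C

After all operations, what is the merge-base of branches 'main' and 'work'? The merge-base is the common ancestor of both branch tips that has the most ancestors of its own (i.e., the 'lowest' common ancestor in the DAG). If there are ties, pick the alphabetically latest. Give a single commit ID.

Answer: A

Derivation:
After op 1 (commit): HEAD=main@B [main=B]
After op 2 (branch): HEAD=main@B [main=B work=B]
After op 3 (checkout): HEAD=work@B [main=B work=B]
After op 4 (reset): HEAD=work@A [main=B work=A]
After op 5 (checkout): HEAD=main@B [main=B work=A]
After op 6 (branch): HEAD=main@B [exp=B main=B work=A]
After op 7 (branch): HEAD=main@B [dev=B exp=B main=B work=A]
After op 8 (commit): HEAD=main@C [dev=B exp=B main=C work=A]
ancestors(main=C): ['A', 'B', 'C']
ancestors(work=A): ['A']
common: ['A']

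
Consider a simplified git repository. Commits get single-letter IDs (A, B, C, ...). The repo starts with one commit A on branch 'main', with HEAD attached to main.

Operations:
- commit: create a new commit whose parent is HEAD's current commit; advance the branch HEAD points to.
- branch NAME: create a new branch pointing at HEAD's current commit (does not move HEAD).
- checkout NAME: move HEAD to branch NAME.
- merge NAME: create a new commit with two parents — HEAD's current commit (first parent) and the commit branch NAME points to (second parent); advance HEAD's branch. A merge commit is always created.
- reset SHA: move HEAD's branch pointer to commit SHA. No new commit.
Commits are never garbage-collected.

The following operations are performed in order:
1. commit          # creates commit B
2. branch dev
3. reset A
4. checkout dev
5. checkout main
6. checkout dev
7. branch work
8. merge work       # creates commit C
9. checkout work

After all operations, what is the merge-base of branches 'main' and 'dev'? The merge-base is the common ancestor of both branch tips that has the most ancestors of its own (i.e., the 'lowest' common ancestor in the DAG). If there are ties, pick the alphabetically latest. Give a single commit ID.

After op 1 (commit): HEAD=main@B [main=B]
After op 2 (branch): HEAD=main@B [dev=B main=B]
After op 3 (reset): HEAD=main@A [dev=B main=A]
After op 4 (checkout): HEAD=dev@B [dev=B main=A]
After op 5 (checkout): HEAD=main@A [dev=B main=A]
After op 6 (checkout): HEAD=dev@B [dev=B main=A]
After op 7 (branch): HEAD=dev@B [dev=B main=A work=B]
After op 8 (merge): HEAD=dev@C [dev=C main=A work=B]
After op 9 (checkout): HEAD=work@B [dev=C main=A work=B]
ancestors(main=A): ['A']
ancestors(dev=C): ['A', 'B', 'C']
common: ['A']

Answer: A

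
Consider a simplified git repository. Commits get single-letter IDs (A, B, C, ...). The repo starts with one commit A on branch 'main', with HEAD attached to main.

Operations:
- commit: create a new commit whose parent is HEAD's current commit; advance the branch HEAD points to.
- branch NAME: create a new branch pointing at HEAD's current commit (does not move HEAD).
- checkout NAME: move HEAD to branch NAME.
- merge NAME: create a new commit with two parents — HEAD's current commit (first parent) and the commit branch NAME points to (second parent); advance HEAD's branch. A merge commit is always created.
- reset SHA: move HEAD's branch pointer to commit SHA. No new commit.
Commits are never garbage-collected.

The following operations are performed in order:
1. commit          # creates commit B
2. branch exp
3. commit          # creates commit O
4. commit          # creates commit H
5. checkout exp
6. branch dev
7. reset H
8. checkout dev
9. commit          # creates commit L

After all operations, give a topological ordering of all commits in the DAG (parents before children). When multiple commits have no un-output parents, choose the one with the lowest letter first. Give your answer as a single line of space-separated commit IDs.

After op 1 (commit): HEAD=main@B [main=B]
After op 2 (branch): HEAD=main@B [exp=B main=B]
After op 3 (commit): HEAD=main@O [exp=B main=O]
After op 4 (commit): HEAD=main@H [exp=B main=H]
After op 5 (checkout): HEAD=exp@B [exp=B main=H]
After op 6 (branch): HEAD=exp@B [dev=B exp=B main=H]
After op 7 (reset): HEAD=exp@H [dev=B exp=H main=H]
After op 8 (checkout): HEAD=dev@B [dev=B exp=H main=H]
After op 9 (commit): HEAD=dev@L [dev=L exp=H main=H]
commit A: parents=[]
commit B: parents=['A']
commit H: parents=['O']
commit L: parents=['B']
commit O: parents=['B']

Answer: A B L O H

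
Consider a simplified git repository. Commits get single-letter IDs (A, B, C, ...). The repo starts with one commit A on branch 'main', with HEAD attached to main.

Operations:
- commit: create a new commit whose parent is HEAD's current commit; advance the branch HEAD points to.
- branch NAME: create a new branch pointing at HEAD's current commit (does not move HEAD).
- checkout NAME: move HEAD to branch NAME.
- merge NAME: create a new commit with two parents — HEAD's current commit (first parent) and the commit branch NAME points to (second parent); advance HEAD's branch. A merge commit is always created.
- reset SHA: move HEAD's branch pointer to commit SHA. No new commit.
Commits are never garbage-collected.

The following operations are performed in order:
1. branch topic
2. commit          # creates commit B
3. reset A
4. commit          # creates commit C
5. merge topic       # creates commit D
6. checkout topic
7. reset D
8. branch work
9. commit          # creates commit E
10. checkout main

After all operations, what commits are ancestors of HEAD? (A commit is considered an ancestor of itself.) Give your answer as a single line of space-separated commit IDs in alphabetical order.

After op 1 (branch): HEAD=main@A [main=A topic=A]
After op 2 (commit): HEAD=main@B [main=B topic=A]
After op 3 (reset): HEAD=main@A [main=A topic=A]
After op 4 (commit): HEAD=main@C [main=C topic=A]
After op 5 (merge): HEAD=main@D [main=D topic=A]
After op 6 (checkout): HEAD=topic@A [main=D topic=A]
After op 7 (reset): HEAD=topic@D [main=D topic=D]
After op 8 (branch): HEAD=topic@D [main=D topic=D work=D]
After op 9 (commit): HEAD=topic@E [main=D topic=E work=D]
After op 10 (checkout): HEAD=main@D [main=D topic=E work=D]

Answer: A C D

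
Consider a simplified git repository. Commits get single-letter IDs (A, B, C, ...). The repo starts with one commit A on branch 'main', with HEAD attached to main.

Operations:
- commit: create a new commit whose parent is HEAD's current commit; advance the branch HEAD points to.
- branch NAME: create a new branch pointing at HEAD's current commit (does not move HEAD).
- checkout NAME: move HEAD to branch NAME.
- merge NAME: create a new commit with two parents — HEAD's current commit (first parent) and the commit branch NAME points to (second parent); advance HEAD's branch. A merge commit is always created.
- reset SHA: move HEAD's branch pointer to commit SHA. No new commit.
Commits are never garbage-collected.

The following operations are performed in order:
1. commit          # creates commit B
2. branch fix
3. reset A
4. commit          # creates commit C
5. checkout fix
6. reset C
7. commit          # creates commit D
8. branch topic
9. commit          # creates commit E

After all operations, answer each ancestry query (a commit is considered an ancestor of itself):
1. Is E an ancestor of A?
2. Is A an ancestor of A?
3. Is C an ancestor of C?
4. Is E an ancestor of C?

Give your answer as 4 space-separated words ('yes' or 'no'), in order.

Answer: no yes yes no

Derivation:
After op 1 (commit): HEAD=main@B [main=B]
After op 2 (branch): HEAD=main@B [fix=B main=B]
After op 3 (reset): HEAD=main@A [fix=B main=A]
After op 4 (commit): HEAD=main@C [fix=B main=C]
After op 5 (checkout): HEAD=fix@B [fix=B main=C]
After op 6 (reset): HEAD=fix@C [fix=C main=C]
After op 7 (commit): HEAD=fix@D [fix=D main=C]
After op 8 (branch): HEAD=fix@D [fix=D main=C topic=D]
After op 9 (commit): HEAD=fix@E [fix=E main=C topic=D]
ancestors(A) = {A}; E in? no
ancestors(A) = {A}; A in? yes
ancestors(C) = {A,C}; C in? yes
ancestors(C) = {A,C}; E in? no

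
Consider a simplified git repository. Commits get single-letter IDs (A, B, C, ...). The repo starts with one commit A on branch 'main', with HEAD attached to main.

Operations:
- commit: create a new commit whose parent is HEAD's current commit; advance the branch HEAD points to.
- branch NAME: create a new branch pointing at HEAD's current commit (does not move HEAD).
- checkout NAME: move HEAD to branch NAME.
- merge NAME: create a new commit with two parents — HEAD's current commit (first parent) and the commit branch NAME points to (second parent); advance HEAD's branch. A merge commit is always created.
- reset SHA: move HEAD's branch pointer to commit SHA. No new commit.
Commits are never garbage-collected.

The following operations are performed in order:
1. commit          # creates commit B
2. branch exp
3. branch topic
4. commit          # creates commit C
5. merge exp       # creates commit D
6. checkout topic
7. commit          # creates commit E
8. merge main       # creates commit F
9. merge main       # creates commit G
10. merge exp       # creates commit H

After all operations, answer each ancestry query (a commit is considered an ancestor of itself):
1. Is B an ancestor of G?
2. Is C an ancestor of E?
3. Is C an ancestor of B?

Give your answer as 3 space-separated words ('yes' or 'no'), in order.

Answer: yes no no

Derivation:
After op 1 (commit): HEAD=main@B [main=B]
After op 2 (branch): HEAD=main@B [exp=B main=B]
After op 3 (branch): HEAD=main@B [exp=B main=B topic=B]
After op 4 (commit): HEAD=main@C [exp=B main=C topic=B]
After op 5 (merge): HEAD=main@D [exp=B main=D topic=B]
After op 6 (checkout): HEAD=topic@B [exp=B main=D topic=B]
After op 7 (commit): HEAD=topic@E [exp=B main=D topic=E]
After op 8 (merge): HEAD=topic@F [exp=B main=D topic=F]
After op 9 (merge): HEAD=topic@G [exp=B main=D topic=G]
After op 10 (merge): HEAD=topic@H [exp=B main=D topic=H]
ancestors(G) = {A,B,C,D,E,F,G}; B in? yes
ancestors(E) = {A,B,E}; C in? no
ancestors(B) = {A,B}; C in? no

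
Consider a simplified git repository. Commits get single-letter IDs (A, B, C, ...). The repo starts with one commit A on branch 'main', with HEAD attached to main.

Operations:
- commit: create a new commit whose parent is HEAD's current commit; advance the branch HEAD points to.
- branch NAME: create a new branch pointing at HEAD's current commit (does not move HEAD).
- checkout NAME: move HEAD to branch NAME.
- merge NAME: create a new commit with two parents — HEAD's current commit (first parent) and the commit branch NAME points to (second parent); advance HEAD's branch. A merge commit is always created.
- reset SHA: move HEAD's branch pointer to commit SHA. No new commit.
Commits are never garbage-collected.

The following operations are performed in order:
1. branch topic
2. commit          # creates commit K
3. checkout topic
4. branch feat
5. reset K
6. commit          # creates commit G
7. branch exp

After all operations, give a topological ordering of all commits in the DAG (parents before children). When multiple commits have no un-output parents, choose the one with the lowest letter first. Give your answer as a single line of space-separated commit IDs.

After op 1 (branch): HEAD=main@A [main=A topic=A]
After op 2 (commit): HEAD=main@K [main=K topic=A]
After op 3 (checkout): HEAD=topic@A [main=K topic=A]
After op 4 (branch): HEAD=topic@A [feat=A main=K topic=A]
After op 5 (reset): HEAD=topic@K [feat=A main=K topic=K]
After op 6 (commit): HEAD=topic@G [feat=A main=K topic=G]
After op 7 (branch): HEAD=topic@G [exp=G feat=A main=K topic=G]
commit A: parents=[]
commit G: parents=['K']
commit K: parents=['A']

Answer: A K G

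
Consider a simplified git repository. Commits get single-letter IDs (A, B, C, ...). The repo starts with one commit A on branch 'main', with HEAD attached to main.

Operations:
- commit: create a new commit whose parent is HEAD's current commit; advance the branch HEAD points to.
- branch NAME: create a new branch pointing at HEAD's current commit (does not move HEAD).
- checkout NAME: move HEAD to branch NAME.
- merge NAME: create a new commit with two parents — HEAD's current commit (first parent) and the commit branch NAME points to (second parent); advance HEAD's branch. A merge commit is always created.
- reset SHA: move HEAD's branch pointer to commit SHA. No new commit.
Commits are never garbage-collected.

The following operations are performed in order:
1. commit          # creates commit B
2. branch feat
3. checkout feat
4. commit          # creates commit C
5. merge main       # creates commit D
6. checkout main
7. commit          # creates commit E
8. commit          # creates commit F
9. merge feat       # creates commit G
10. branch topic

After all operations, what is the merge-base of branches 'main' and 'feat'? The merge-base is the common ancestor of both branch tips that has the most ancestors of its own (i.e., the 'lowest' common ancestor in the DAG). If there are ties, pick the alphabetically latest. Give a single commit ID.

After op 1 (commit): HEAD=main@B [main=B]
After op 2 (branch): HEAD=main@B [feat=B main=B]
After op 3 (checkout): HEAD=feat@B [feat=B main=B]
After op 4 (commit): HEAD=feat@C [feat=C main=B]
After op 5 (merge): HEAD=feat@D [feat=D main=B]
After op 6 (checkout): HEAD=main@B [feat=D main=B]
After op 7 (commit): HEAD=main@E [feat=D main=E]
After op 8 (commit): HEAD=main@F [feat=D main=F]
After op 9 (merge): HEAD=main@G [feat=D main=G]
After op 10 (branch): HEAD=main@G [feat=D main=G topic=G]
ancestors(main=G): ['A', 'B', 'C', 'D', 'E', 'F', 'G']
ancestors(feat=D): ['A', 'B', 'C', 'D']
common: ['A', 'B', 'C', 'D']

Answer: D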